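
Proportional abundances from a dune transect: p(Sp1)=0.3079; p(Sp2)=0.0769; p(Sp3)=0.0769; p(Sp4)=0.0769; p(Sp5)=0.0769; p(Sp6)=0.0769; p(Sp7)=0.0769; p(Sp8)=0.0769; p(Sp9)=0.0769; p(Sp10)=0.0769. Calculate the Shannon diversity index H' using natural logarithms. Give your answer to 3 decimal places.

2.138

Each pᵢ ln pᵢ term (working shown to 5 dp, full precision carried): 0.3079×(-1.17798)=-0.36270, 0.0769×(-2.56525)=-0.19727, 0.0769×(-2.56525)=-0.19727, 0.0769×(-2.56525)=-0.19727, 0.0769×(-2.56525)=-0.19727, 0.0769×(-2.56525)=-0.19727, 0.0769×(-2.56525)=-0.19727, 0.0769×(-2.56525)=-0.19727, 0.0769×(-2.56525)=-0.19727, 0.0769×(-2.56525)=-0.19727.
Sum = -2.13811, so H' = 2.138.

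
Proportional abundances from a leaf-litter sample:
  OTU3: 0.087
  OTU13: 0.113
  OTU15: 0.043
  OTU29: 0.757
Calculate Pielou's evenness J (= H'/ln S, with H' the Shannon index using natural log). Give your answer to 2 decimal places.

H' = −Σ pᵢ ln pᵢ = −((-0.2124) + (-0.2464) + (-0.1353) + (-0.2107)) = 0.8049 (working shown to 4 dp, full precision carried).
With S = 4 species, ln S = 1.3863, so J = 0.8049/1.3863 = 0.5806, i.e. 0.58 to 2 decimal places.

0.58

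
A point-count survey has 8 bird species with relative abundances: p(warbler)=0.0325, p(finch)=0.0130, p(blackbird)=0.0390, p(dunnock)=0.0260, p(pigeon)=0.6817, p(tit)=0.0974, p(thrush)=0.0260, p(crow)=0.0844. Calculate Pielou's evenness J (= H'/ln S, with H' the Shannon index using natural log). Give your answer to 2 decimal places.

0.57

H' = −Σ pᵢ ln pᵢ = −((-0.1114) + (-0.0565) + (-0.1265) + (-0.0949) + (-0.2612) + (-0.2268) + (-0.0949) + (-0.2087)) = 1.1808 (working shown to 4 dp, full precision carried).
With S = 8 species, ln S = 2.0794, so J = 1.1808/2.0794 = 0.5679, i.e. 0.57 to 2 decimal places.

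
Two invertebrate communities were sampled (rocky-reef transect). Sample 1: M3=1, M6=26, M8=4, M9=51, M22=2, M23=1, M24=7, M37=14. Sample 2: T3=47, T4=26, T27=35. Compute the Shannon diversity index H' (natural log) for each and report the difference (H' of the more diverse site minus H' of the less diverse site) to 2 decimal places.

Sample 1: N=106, proportions 0.00943, 0.24528, 0.03774, 0.48113, 0.01887, 0.00943, 0.06604, 0.13208, giving H' = 1.43011 (working shown to 5 dp, full precision carried).
Sample 2: N=108, proportions 0.43519, 0.24074, 0.32407, giving H' = 1.07005.
Difference = |1.43011 − 1.07005| = 0.36006, i.e. 0.36 to 2 decimal places.

0.36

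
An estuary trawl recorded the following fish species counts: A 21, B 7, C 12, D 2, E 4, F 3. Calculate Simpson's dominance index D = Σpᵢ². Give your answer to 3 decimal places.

0.276

Total N = 21+7+12+2+4+3 = 49, so the proportions are 0.42857, 0.14286, 0.2449, 0.04082, 0.08163, 0.06122 (working shown to 5 dp, full precision carried).
D = 0.42857² + 0.14286² + 0.2449² + 0.04082² + 0.08163² + 0.06122² = 0.18367 + 0.02041 + 0.05998 + 0.00167 + 0.00666 + 0.00375 = 0.27613.
To 3 decimal places, D = 0.276.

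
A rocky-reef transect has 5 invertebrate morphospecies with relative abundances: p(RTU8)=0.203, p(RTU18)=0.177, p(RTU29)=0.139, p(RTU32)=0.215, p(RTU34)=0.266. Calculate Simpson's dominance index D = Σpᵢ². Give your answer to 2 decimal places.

0.21

D = 0.203² + 0.177² + 0.139² + 0.215² + 0.266² = 0.0412 + 0.0313 + 0.0193 + 0.0462 + 0.0708 = 0.2088 (working shown to 4 dp, full precision carried).
To 2 decimal places, D = 0.21.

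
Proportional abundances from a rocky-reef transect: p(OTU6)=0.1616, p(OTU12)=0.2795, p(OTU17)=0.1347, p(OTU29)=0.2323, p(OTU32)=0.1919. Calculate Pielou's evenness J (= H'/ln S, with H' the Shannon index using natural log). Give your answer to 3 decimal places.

H' = −Σ pᵢ ln pᵢ = −((-0.29454) + (-0.35629) + (-0.27003) + (-0.33909) + (-0.31678)) = 1.57674 (working shown to 5 dp, full precision carried).
With S = 5 species, ln S = 1.60944, so J = 1.57674/1.60944 = 0.97969, i.e. 0.980 to 3 decimal places.

0.980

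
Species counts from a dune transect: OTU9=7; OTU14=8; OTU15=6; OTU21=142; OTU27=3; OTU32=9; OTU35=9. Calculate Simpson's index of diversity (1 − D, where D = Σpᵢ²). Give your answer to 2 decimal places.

Total N = 7+8+6+142+3+9+9 = 184, so the proportions are 0.03804, 0.04348, 0.03261, 0.77174, 0.0163, 0.04891, 0.04891 (working shown to 5 dp, full precision carried).
D = 0.03804² + 0.04348² + 0.03261² + 0.77174² + 0.0163² + 0.04891² + 0.04891² = 0.00145 + 0.00189 + 0.00106 + 0.59558 + 0.00027 + 0.00239 + 0.00239 = 0.60503.
So 1 − D = 0.39497, i.e. 0.39 to 2 decimal places.

0.39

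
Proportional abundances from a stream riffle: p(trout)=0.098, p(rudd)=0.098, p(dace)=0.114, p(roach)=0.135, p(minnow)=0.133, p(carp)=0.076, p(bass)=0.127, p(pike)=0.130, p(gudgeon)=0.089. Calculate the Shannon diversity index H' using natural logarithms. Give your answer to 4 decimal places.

2.1799

Each pᵢ ln pᵢ term (working shown to 6 dp, full precision carried): 0.098×(-2.322788)=-0.227633, 0.098×(-2.322788)=-0.227633, 0.114×(-2.171557)=-0.247557, 0.135×(-2.002481)=-0.270335, 0.133×(-2.017406)=-0.268315, 0.076×(-2.577022)=-0.195854, 0.127×(-2.063568)=-0.262073, 0.13×(-2.040221)=-0.265229, 0.089×(-2.419119)=-0.215302.
Sum = -2.179931, so H' = 2.1799.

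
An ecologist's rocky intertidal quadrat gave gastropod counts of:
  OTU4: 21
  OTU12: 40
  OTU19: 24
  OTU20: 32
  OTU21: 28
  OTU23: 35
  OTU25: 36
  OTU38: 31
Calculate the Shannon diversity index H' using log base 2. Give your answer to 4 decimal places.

Total N = 21+40+24+32+28+35+36+31 = 247, so the proportions are 0.08502, 0.161943, 0.097166, 0.129555, 0.11336, 0.1417, 0.145749, 0.125506 (working shown to 6 dp, full precision carried).
Each pᵢ log₂ pᵢ term: 0.08502×(-3.556050)=-0.302336, 0.161943×(-2.626439)=-0.425334, 0.097166×(-3.363405)=-0.326809, 0.129555×(-2.948367)=-0.381975, 0.11336×(-3.141012)=-0.356066, 0.1417×(-2.819084)=-0.399465, 0.145749×(-2.778442)=-0.404955, 0.125506×(-2.994171)=-0.375787.
Sum = -2.972727, so H' = 2.9727.

2.9727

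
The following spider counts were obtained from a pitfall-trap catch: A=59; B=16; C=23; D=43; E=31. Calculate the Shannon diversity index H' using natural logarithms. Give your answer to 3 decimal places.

1.512

Total N = 59+16+23+43+31 = 172, so the proportions are 0.34302, 0.09302, 0.13372, 0.25, 0.18023 (working shown to 5 dp, full precision carried).
Each pᵢ ln pᵢ term: 0.34302×(-1.06996)=-0.36702, 0.09302×(-2.37491)=-0.22092, 0.13372×(-2.01200)=-0.26905, 0.25×(-1.38629)=-0.34657, 0.18023×(-1.71351)=-0.30883.
Sum = -1.51239, so H' = 1.512.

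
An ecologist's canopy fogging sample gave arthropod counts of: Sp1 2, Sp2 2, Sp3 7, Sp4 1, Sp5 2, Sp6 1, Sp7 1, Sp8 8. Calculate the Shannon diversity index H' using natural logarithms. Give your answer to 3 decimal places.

1.744

Total N = 2+2+7+1+2+1+1+8 = 24, so the proportions are 0.08333, 0.08333, 0.29167, 0.04167, 0.08333, 0.04167, 0.04167, 0.33333 (working shown to 5 dp, full precision carried).
Each pᵢ ln pᵢ term: 0.08333×(-2.48491)=-0.20708, 0.08333×(-2.48491)=-0.20708, 0.29167×(-1.23214)=-0.35938, 0.04167×(-3.17805)=-0.13242, 0.08333×(-2.48491)=-0.20708, 0.04167×(-3.17805)=-0.13242, 0.04167×(-3.17805)=-0.13242, 0.33333×(-1.09861)=-0.36620.
Sum = -1.74406, so H' = 1.744.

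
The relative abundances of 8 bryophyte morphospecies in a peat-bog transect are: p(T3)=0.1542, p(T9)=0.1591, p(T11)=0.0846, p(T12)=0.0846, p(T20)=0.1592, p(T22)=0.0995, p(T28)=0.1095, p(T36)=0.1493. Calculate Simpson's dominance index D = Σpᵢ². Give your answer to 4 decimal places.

0.1329

D = 0.1542² + 0.1591² + 0.0846² + 0.0846² + 0.1592² + 0.0995² + 0.1095² + 0.1493² = 0.023778 + 0.025313 + 0.007157 + 0.007157 + 0.025345 + 0.009900 + 0.011990 + 0.022290 = 0.132930 (working shown to 6 dp, full precision carried).
To 4 decimal places, D = 0.1329.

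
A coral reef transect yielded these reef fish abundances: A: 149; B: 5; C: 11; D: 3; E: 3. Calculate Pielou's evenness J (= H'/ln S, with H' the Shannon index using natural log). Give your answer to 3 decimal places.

Total N = 149+5+11+3+3 = 171, so the proportions are 0.87135, 0.02924, 0.06433, 0.01754, 0.01754 (working shown to 5 dp, full precision carried).
H' = −Σ pᵢ ln pᵢ = −((-0.12000) + (-0.10328) + (-0.17650) + (-0.07093) + (-0.07093)) = 0.54164.
With S = 5 species, ln S = 1.60944, so J = 0.54164/1.60944 = 0.33654, i.e. 0.337 to 3 decimal places.

0.337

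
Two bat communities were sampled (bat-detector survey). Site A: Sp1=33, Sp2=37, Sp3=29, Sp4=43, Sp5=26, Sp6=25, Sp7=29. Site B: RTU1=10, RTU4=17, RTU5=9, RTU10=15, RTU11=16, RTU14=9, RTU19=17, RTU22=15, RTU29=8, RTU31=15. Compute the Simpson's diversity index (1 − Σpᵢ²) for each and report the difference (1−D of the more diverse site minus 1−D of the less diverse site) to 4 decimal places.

Site A: N=222, proportions 0.1486486, 0.1666667, 0.1306306, 0.1936937, 0.1171171, 0.1126126, 0.1306306, giving 1−D = 0.8520818 (working shown to 7 dp, full precision carried).
Site B: N=131, proportions 0.0763359, 0.129771, 0.0687023, 0.1145038, 0.1221374, 0.0687023, 0.129771, 0.1145038, 0.0610687, 0.1145038, giving 1−D = 0.8930715.
Difference = |0.8520818 − 0.8930715| = 0.0409897, i.e. 0.0410 to 4 decimal places.

0.0410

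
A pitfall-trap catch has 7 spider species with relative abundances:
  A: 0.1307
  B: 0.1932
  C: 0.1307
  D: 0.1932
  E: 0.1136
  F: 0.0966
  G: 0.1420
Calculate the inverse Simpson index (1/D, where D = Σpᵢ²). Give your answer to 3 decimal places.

D = 0.1307² + 0.1932² + 0.1307² + 0.1932² + 0.1136² + 0.0966² + 0.142² = 0.0170825 + 0.0373262 + 0.0170825 + 0.0373262 + 0.0129050 + 0.0093316 + 0.0201640 = 0.1512180 (working shown to 7 dp, full precision carried).
So 1/D = 6.61297, i.e. 6.613 to 3 decimal places.

6.613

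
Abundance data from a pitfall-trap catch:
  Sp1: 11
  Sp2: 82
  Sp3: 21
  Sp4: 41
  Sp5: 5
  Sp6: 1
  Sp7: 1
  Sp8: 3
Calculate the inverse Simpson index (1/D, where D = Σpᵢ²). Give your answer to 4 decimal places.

Total N = 11+82+21+41+5+1+1+3 = 165, so the proportions are 0.0666667, 0.4969697, 0.1272727, 0.2484848, 0.030303, 0.0060606, 0.0060606, 0.0181818 (working shown to 7 dp, full precision carried).
D = 0.0666667² + 0.4969697² + 0.1272727² + 0.2484848² + 0.030303² + 0.0060606² + 0.0060606² + 0.0181818² = 0.0044444 + 0.2469789 + 0.0161983 + 0.0617447 + 0.0009183 + 0.0000367 + 0.0000367 + 0.0003306 = 0.3306887.
So 1/D = 3.023992, i.e. 3.0240 to 4 decimal places.

3.0240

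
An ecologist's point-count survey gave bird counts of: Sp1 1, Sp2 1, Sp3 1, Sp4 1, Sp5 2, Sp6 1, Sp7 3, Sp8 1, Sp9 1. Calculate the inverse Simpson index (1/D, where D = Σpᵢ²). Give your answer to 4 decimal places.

7.2000

Total N = 1+1+1+1+2+1+3+1+1 = 12, so the proportions are 0.08333333, 0.08333333, 0.08333333, 0.08333333, 0.16666667, 0.08333333, 0.25, 0.08333333, 0.08333333 (working shown to 8 dp, full precision carried).
D = 0.08333333² + 0.08333333² + 0.08333333² + 0.08333333² + 0.16666667² + 0.08333333² + 0.25² + 0.08333333² + 0.08333333² = 0.00694444 + 0.00694444 + 0.00694444 + 0.00694444 + 0.02777778 + 0.00694444 + 0.06250000 + 0.00694444 + 0.00694444 = 0.13888889.
So 1/D = 7.200000, i.e. 7.2000 to 4 decimal places.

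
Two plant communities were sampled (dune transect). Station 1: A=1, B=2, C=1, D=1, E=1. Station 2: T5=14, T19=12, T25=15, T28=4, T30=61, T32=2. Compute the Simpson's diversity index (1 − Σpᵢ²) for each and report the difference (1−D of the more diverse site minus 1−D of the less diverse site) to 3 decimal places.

Station 1: N=6, proportions 0.16667, 0.33333, 0.16667, 0.16667, 0.16667, giving 1−D = 0.77778 (working shown to 5 dp, full precision carried).
Station 2: N=108, proportions 0.12963, 0.11111, 0.13889, 0.03704, 0.56481, 0.01852, giving 1−D = 0.63083.
Difference = |0.77778 − 0.63083| = 0.14695, i.e. 0.147 to 3 decimal places.

0.147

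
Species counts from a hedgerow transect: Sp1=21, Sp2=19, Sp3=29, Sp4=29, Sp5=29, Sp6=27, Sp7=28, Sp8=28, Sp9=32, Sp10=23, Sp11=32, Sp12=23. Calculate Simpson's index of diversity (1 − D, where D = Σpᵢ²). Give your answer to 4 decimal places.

Total N = 21+19+29+29+29+27+28+28+32+23+32+23 = 320, so the proportions are 0.065625, 0.059375, 0.090625, 0.090625, 0.090625, 0.084375, 0.0875, 0.0875, 0.1, 0.071875, 0.1, 0.071875 (working shown to 6 dp, full precision carried).
D = 0.065625² + 0.059375² + 0.090625² + 0.090625² + 0.090625² + 0.084375² + 0.0875² + 0.0875² + 0.1² + 0.071875² + 0.1² + 0.071875² = 0.004307 + 0.003525 + 0.008213 + 0.008213 + 0.008213 + 0.007119 + 0.007656 + 0.007656 + 0.010000 + 0.005166 + 0.010000 + 0.005166 = 0.085234.
So 1 − D = 0.914766, i.e. 0.9148 to 4 decimal places.

0.9148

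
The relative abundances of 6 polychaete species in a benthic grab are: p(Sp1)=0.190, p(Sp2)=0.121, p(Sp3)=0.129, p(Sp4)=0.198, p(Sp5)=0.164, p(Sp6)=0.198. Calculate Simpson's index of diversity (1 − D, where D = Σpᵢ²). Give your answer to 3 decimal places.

D = 0.19² + 0.121² + 0.129² + 0.198² + 0.164² + 0.198² = 0.03610 + 0.01464 + 0.01664 + 0.03920 + 0.02690 + 0.03920 = 0.17269 (working shown to 5 dp, full precision carried).
So 1 − D = 0.82731, i.e. 0.827 to 3 decimal places.

0.827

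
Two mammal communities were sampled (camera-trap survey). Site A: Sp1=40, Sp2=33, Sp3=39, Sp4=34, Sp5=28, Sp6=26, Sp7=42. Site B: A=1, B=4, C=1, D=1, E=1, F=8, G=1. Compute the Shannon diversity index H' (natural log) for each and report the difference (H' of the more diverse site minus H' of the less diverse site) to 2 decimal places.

0.40

Site A: N=242, proportions 0.1653, 0.1364, 0.1612, 0.1405, 0.1157, 0.1074, 0.1736, giving H' = 1.9323 (working shown to 4 dp, full precision carried).
Site B: N=17, proportions 0.0588, 0.2353, 0.0588, 0.0588, 0.0588, 0.4706, 0.0588, giving H' = 1.5285.
Difference = |1.9323 − 1.5285| = 0.4038, i.e. 0.40 to 2 decimal places.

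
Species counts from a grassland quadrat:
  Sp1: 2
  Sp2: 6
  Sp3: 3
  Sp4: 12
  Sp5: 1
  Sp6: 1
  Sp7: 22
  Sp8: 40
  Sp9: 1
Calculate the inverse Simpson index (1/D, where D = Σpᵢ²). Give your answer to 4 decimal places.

3.3965

Total N = 2+6+3+12+1+1+22+40+1 = 88, so the proportions are 0.02272727, 0.06818182, 0.03409091, 0.13636364, 0.01136364, 0.01136364, 0.25, 0.45454545, 0.01136364 (working shown to 8 dp, full precision carried).
D = 0.02272727² + 0.06818182² + 0.03409091² + 0.13636364² + 0.01136364² + 0.01136364² + 0.25² + 0.45454545² + 0.01136364² = 0.00051653 + 0.00464876 + 0.00116219 + 0.01859504 + 0.00012913 + 0.00012913 + 0.06250000 + 0.20661157 + 0.00012913 = 0.29442149.
So 1/D = 3.396491, i.e. 3.3965 to 4 decimal places.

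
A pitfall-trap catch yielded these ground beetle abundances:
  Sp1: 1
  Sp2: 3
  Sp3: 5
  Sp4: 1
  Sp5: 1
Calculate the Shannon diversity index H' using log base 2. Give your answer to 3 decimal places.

Total N = 1+3+5+1+1 = 11, so the proportions are 0.09091, 0.27273, 0.45455, 0.09091, 0.09091 (working shown to 5 dp, full precision carried).
Each pᵢ log₂ pᵢ term: 0.09091×(-3.45943)=-0.31449, 0.27273×(-1.87447)=-0.51122, 0.45455×(-1.13750)=-0.51705, 0.09091×(-3.45943)=-0.31449, 0.09091×(-3.45943)=-0.31449.
Sum = -1.97175, so H' = 1.972.

1.972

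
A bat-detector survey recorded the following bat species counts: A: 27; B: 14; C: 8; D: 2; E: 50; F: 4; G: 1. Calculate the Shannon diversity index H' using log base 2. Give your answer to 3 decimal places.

2.031

Total N = 27+14+8+2+50+4+1 = 106, so the proportions are 0.25472, 0.13208, 0.07547, 0.01887, 0.4717, 0.03774, 0.00943 (working shown to 5 dp, full precision carried).
Each pᵢ log₂ pᵢ term: 0.25472×(-1.97303)=-0.50256, 0.13208×(-2.92057)=-0.38574, 0.07547×(-3.72792)=-0.28135, 0.01887×(-5.72792)=-0.10807, 0.4717×(-1.08406)=-0.51135, 0.03774×(-4.72792)=-0.17841, 0.00943×(-6.72792)=-0.06347.
Sum = -2.03096, so H' = 2.031.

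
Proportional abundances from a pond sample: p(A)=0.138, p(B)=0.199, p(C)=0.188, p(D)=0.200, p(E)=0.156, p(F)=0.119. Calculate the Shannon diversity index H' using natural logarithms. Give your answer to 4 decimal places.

Each pᵢ ln pᵢ term (working shown to 6 dp, full precision carried): 0.138×(-1.980502)=-0.273309, 0.199×(-1.614450)=-0.321276, 0.188×(-1.671313)=-0.314207, 0.2×(-1.609438)=-0.321888, 0.156×(-1.857899)=-0.289832, 0.119×(-2.128632)=-0.253307.
Sum = -1.773819, so H' = 1.7738.

1.7738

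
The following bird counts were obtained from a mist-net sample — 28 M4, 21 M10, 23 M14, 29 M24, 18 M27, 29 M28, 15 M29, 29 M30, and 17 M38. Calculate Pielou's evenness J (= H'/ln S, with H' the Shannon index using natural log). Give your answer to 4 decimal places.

Total N = 28+21+23+29+18+29+15+29+17 = 209, so the proportions are 0.133971, 0.100478, 0.110048, 0.138756, 0.086124, 0.138756, 0.07177, 0.138756, 0.08134 (working shown to 6 dp, full precision carried).
H' = −Σ pᵢ ln pᵢ = −((-0.269300) + (-0.230881) + (-0.242858) + (-0.274048) + (-0.211174) + (-0.274048) + (-0.189063) + (-0.274048) + (-0.204091)) = 2.169512.
With S = 9 species, ln S = 2.197225, so J = 2.169512/2.197225 = 0.987387, i.e. 0.9874 to 4 decimal places.

0.9874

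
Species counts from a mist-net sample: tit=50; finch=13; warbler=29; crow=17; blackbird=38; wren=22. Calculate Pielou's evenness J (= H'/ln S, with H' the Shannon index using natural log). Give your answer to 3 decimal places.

0.944

Total N = 50+13+29+17+38+22 = 169, so the proportions are 0.29586, 0.07692, 0.1716, 0.10059, 0.22485, 0.13018 (working shown to 5 dp, full precision carried).
H' = −Σ pᵢ ln pᵢ = −((-0.36032) + (-0.19730) + (-0.30246) + (-0.23103) + (-0.33555) + (-0.26541)) = 1.69207.
With S = 6 species, ln S = 1.79176, so J = 1.69207/1.79176 = 0.94436, i.e. 0.944 to 3 decimal places.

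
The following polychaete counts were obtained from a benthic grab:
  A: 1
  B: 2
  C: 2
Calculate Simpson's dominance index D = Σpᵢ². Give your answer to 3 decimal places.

0.360

Total N = 1+2+2 = 5, so the proportions are 0.2, 0.4, 0.4 (working shown to 5 dp, full precision carried).
D = 0.2² + 0.4² + 0.4² = 0.04000 + 0.16000 + 0.16000 = 0.36000.
To 3 decimal places, D = 0.360.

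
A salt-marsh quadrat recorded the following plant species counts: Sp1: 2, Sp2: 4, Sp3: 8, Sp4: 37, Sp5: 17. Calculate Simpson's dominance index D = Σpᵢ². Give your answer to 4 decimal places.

Total N = 2+4+8+37+17 = 68, so the proportions are 0.029412, 0.058824, 0.117647, 0.544118, 0.25 (working shown to 6 dp, full precision carried).
D = 0.029412² + 0.058824² + 0.117647² + 0.544118² + 0.25² = 0.000865 + 0.003460 + 0.013841 + 0.296064 + 0.062500 = 0.376730.
To 4 decimal places, D = 0.3767.

0.3767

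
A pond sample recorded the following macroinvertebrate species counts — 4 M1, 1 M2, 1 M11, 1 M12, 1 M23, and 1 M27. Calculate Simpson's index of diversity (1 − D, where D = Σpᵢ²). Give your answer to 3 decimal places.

Total N = 4+1+1+1+1+1 = 9, so the proportions are 0.44444, 0.11111, 0.11111, 0.11111, 0.11111, 0.11111 (working shown to 5 dp, full precision carried).
D = 0.44444² + 0.11111² + 0.11111² + 0.11111² + 0.11111² + 0.11111² = 0.19753 + 0.01235 + 0.01235 + 0.01235 + 0.01235 + 0.01235 = 0.25926.
So 1 − D = 0.74074, i.e. 0.741 to 3 decimal places.

0.741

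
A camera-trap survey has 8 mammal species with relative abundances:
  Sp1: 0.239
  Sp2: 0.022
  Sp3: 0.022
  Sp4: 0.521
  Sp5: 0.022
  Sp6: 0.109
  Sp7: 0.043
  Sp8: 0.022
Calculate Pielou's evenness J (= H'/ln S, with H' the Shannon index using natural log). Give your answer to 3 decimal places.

H' = −Σ pᵢ ln pᵢ = −((-0.34208) + (-0.08397) + (-0.08397) + (-0.33969) + (-0.08397) + (-0.24159) + (-0.13530) + (-0.08397)) = 1.39453 (working shown to 5 dp, full precision carried).
With S = 8 species, ln S = 2.07944, so J = 1.39453/2.07944 = 0.67063, i.e. 0.671 to 3 decimal places.

0.671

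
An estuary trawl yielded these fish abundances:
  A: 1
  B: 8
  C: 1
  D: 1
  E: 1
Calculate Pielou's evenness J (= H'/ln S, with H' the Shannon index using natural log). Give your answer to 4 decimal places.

0.6826

Total N = 1+8+1+1+1 = 12, so the proportions are 0.083333, 0.666667, 0.083333, 0.083333, 0.083333 (working shown to 6 dp, full precision carried).
H' = −Σ pᵢ ln pᵢ = −((-0.207076) + (-0.270310) + (-0.207076) + (-0.207076) + (-0.207076)) = 1.098612.
With S = 5 species, ln S = 1.609438, so J = 1.098612/1.609438 = 0.682606, i.e. 0.6826 to 4 decimal places.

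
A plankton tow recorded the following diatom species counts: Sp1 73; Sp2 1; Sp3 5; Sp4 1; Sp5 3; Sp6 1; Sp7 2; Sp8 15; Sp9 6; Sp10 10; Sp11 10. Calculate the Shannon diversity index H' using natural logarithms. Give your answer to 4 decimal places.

Total N = 73+1+5+1+3+1+2+15+6+10+10 = 127, so the proportions are 0.574803, 0.007874, 0.03937, 0.007874, 0.023622, 0.007874, 0.015748, 0.11811, 0.047244, 0.07874, 0.07874 (working shown to 6 dp, full precision carried).
Each pᵢ ln pᵢ term: 0.574803×(-0.553728)=-0.318284, 0.007874×(-4.844187)=-0.038143, 0.03937×(-3.234749)=-0.127352, 0.007874×(-4.844187)=-0.038143, 0.023622×(-3.745575)=-0.088478, 0.007874×(-4.844187)=-0.038143, 0.015748×(-4.151040)=-0.065371, 0.11811×(-2.136137)=-0.252300, 0.047244×(-3.052428)=-0.144209, 0.07874×(-2.541602)=-0.200126, 0.07874×(-2.541602)=-0.200126.
Sum = -1.510676, so H' = 1.5107.

1.5107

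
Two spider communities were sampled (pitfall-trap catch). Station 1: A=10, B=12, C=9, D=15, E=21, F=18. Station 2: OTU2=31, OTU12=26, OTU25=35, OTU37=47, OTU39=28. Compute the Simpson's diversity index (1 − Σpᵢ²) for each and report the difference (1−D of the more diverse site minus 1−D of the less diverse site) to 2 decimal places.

0.03

Station 1: N=85, proportions 0.1176, 0.1412, 0.1059, 0.1765, 0.2471, 0.2118, giving 1−D = 0.8180 (working shown to 4 dp, full precision carried).
Station 2: N=167, proportions 0.1856, 0.1557, 0.2096, 0.2814, 0.1677, giving 1−D = 0.7901.
Difference = |0.8180 − 0.7901| = 0.0279, i.e. 0.03 to 2 decimal places.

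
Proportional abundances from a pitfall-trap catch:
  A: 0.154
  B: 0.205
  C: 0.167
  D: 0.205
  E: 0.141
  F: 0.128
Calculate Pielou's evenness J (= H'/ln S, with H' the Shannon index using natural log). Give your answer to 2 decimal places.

H' = −Σ pᵢ ln pᵢ = −((-0.2881) + (-0.3249) + (-0.2989) + (-0.3249) + (-0.2762) + (-0.2631)) = 1.7761 (working shown to 4 dp, full precision carried).
With S = 6 species, ln S = 1.7918, so J = 1.7761/1.7918 = 0.9913, i.e. 0.99 to 2 decimal places.

0.99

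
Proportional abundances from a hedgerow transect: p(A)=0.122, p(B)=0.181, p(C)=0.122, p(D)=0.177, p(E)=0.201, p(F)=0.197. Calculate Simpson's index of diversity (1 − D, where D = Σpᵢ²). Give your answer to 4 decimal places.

D = 0.122² + 0.181² + 0.122² + 0.177² + 0.201² + 0.197² = 0.014884 + 0.032761 + 0.014884 + 0.031329 + 0.040401 + 0.038809 = 0.173068 (working shown to 6 dp, full precision carried).
So 1 − D = 0.826932, i.e. 0.8269 to 4 decimal places.

0.8269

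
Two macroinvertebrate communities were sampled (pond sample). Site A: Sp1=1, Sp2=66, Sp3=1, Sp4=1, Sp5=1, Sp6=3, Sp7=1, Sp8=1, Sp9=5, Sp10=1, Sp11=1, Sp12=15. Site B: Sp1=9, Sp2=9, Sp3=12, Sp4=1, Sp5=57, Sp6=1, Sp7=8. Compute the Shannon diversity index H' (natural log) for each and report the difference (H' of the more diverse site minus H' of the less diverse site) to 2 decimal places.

0.12

Site A: N=97, proportions 0.01031, 0.68041, 0.01031, 0.01031, 0.01031, 0.03093, 0.01031, 0.01031, 0.05155, 0.01031, 0.01031, 0.15464, giving H' = 1.18831 (working shown to 5 dp, full precision carried).
Site B: N=97, proportions 0.09278, 0.09278, 0.12371, 0.01031, 0.58763, 0.01031, 0.08247, giving H' = 1.31225.
Difference = |1.18831 − 1.31225| = 0.12394, i.e. 0.12 to 2 decimal places.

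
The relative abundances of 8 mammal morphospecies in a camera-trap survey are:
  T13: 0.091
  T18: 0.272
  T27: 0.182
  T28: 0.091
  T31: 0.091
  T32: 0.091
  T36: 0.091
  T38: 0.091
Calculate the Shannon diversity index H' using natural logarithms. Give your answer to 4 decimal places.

Each pᵢ ln pᵢ term (working shown to 6 dp, full precision carried): 0.091×(-2.396896)=-0.218118, 0.272×(-1.301953)=-0.354131, 0.182×(-1.703749)=-0.310082, 0.091×(-2.396896)=-0.218118, 0.091×(-2.396896)=-0.218118, 0.091×(-2.396896)=-0.218118, 0.091×(-2.396896)=-0.218118, 0.091×(-2.396896)=-0.218118.
Sum = -1.972919, so H' = 1.9729.

1.9729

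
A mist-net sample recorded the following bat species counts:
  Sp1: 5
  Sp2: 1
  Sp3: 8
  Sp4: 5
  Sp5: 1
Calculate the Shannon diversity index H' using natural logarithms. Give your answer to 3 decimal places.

Total N = 5+1+8+5+1 = 20, so the proportions are 0.25, 0.05, 0.4, 0.25, 0.05 (working shown to 5 dp, full precision carried).
Each pᵢ ln pᵢ term: 0.25×(-1.38629)=-0.34657, 0.05×(-2.99573)=-0.14979, 0.4×(-0.91629)=-0.36652, 0.25×(-1.38629)=-0.34657, 0.05×(-2.99573)=-0.14979.
Sum = -1.35924, so H' = 1.359.

1.359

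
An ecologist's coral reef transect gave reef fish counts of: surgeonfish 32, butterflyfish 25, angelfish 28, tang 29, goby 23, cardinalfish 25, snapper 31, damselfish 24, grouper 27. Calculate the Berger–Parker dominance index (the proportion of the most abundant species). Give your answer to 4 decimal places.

0.1311

Total N = 32+25+28+29+23+25+31+24+27 = 244, so the proportions are 0.131148, 0.102459, 0.114754, 0.118852, 0.094262, 0.102459, 0.127049, 0.098361, 0.110656 (working shown to 6 dp, full precision carried).
The largest proportion is 0.131148, i.e. d = 0.1311 to 4 decimal places.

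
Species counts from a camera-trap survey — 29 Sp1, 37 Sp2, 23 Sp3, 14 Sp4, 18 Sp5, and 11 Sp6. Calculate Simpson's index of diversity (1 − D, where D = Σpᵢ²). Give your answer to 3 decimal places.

Total N = 29+37+23+14+18+11 = 132, so the proportions are 0.2197, 0.2803, 0.17424, 0.10606, 0.13636, 0.08333 (working shown to 5 dp, full precision carried).
D = 0.2197² + 0.2803² + 0.17424² + 0.10606² + 0.13636² + 0.08333² = 0.04827 + 0.07857 + 0.03036 + 0.01125 + 0.01860 + 0.00694 = 0.19399.
So 1 − D = 0.80601, i.e. 0.806 to 3 decimal places.

0.806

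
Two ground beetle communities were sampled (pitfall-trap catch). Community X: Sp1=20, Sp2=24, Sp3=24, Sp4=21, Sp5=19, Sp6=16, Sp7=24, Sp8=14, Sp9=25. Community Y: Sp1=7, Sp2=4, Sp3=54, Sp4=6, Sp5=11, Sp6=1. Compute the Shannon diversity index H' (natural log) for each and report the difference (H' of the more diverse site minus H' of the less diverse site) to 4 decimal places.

1.0355

Community X: N=187, proportions 0.106952, 0.128342, 0.128342, 0.112299, 0.101604, 0.085561, 0.128342, 0.074866, 0.13369, giving H' = 2.180874 (working shown to 6 dp, full precision carried).
Community Y: N=83, proportions 0.084337, 0.048193, 0.650602, 0.072289, 0.13253, 0.012048, giving H' = 1.145358.
Difference = |2.180874 − 1.145358| = 1.035516, i.e. 1.0355 to 4 decimal places.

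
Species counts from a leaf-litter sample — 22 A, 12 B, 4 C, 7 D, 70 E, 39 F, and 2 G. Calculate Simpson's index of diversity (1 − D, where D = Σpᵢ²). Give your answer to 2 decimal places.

0.71

Total N = 22+12+4+7+70+39+2 = 156, so the proportions are 0.141, 0.0769, 0.0256, 0.0449, 0.4487, 0.25, 0.0128 (working shown to 4 dp, full precision carried).
D = 0.141² + 0.0769² + 0.0256² + 0.0449² + 0.4487² + 0.25² + 0.0128² = 0.0199 + 0.0059 + 0.0007 + 0.0020 + 0.2013 + 0.0625 + 0.0002 = 0.2925.
So 1 − D = 0.7075, i.e. 0.71 to 2 decimal places.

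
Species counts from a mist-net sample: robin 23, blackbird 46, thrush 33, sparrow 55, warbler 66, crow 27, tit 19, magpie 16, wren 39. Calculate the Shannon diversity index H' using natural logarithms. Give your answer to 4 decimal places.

Total N = 23+46+33+55+66+27+19+16+39 = 324, so the proportions are 0.070988, 0.141975, 0.101852, 0.169753, 0.203704, 0.083333, 0.058642, 0.049383, 0.12037 (working shown to 6 dp, full precision carried).
Each pᵢ ln pᵢ term: 0.070988×(-2.645249)=-0.187780, 0.141975×(-1.952102)=-0.277150, 0.101852×(-2.284236)=-0.232654, 0.169753×(-1.773410)=-0.301042, 0.203704×(-1.591089)=-0.324111, 0.083333×(-2.484907)=-0.207076, 0.058642×(-2.836305)=-0.166327, 0.049383×(-3.008155)=-0.148551, 0.12037×(-2.117182)=-0.254846.
Sum = -2.099535, so H' = 2.0995.

2.0995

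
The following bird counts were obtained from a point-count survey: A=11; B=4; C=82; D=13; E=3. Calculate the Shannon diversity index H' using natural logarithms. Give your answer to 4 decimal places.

Total N = 11+4+82+13+3 = 113, so the proportions are 0.097345, 0.035398, 0.725664, 0.115044, 0.026549 (working shown to 6 dp, full precision carried).
Each pᵢ ln pᵢ term: 0.097345×(-2.329493)=-0.226765, 0.035398×(-3.341093)=-0.118269, 0.725664×(-0.320669)=-0.232698, 0.115044×(-2.162438)=-0.248776, 0.026549×(-3.628776)=-0.096339.
Sum = -0.922846, so H' = 0.9228.

0.9228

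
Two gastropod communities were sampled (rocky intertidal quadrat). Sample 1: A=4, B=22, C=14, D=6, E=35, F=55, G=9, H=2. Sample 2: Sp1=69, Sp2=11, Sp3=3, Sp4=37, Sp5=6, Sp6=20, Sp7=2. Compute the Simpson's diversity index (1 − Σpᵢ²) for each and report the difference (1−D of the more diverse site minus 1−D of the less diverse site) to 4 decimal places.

0.0714

Sample 1: N=147, proportions 0.0272109, 0.1496599, 0.0952381, 0.0408163, 0.2380952, 0.3741497, 0.0612245, 0.0136054, giving 1−D = 0.7655144 (working shown to 7 dp, full precision carried).
Sample 2: N=148, proportions 0.4662162, 0.0743243, 0.0202703, 0.25, 0.0405405, 0.1351351, 0.0135135, giving 1−D = 0.6941198.
Difference = |0.7655144 − 0.6941198| = 0.0713946, i.e. 0.0714 to 4 decimal places.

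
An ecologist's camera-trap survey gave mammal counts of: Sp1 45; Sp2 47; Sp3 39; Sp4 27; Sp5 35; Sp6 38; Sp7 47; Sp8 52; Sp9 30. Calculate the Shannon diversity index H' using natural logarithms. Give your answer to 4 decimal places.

Total N = 45+47+39+27+35+38+47+52+30 = 360, so the proportions are 0.125, 0.130556, 0.108333, 0.075, 0.097222, 0.105556, 0.130556, 0.144444, 0.083333 (working shown to 6 dp, full precision carried).
Each pᵢ ln pᵢ term: 0.125×(-2.079442)=-0.259930, 0.130556×(-2.035956)=-0.265805, 0.108333×(-2.222542)=-0.240775, 0.075×(-2.590267)=-0.194270, 0.097222×(-2.330756)=-0.226601, 0.105556×(-2.248518)=-0.237344, 0.130556×(-2.035956)=-0.265805, 0.144444×(-1.934860)=-0.279480, 0.083333×(-2.484907)=-0.207076.
Sum = -2.177087, so H' = 2.1771.

2.1771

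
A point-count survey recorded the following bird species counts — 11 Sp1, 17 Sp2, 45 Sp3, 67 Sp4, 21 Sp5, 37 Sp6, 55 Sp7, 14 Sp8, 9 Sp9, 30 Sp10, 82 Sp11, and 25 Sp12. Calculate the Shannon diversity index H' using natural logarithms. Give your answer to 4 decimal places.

Total N = 11+17+45+67+21+37+55+14+9+30+82+25 = 413, so the proportions are 0.026634, 0.041162, 0.108959, 0.162228, 0.050847, 0.089588, 0.133172, 0.033898, 0.021792, 0.072639, 0.198547, 0.060533 (working shown to 6 dp, full precision carried).
Each pᵢ ln pᵢ term: 0.026634×(-3.625552)=-0.096564, 0.041162×(-3.190234)=-0.131317, 0.108959×(-2.216785)=-0.241538, 0.162228×(-1.818755)=-0.295052, 0.050847×(-2.978925)=-0.151471, 0.089588×(-2.412530)=-0.216135, 0.133172×(-2.016114)=-0.268490, 0.033898×(-3.384390)=-0.114725, 0.021792×(-3.826223)=-0.083380, 0.072639×(-2.622250)=-0.190478, 0.198547×(-1.616728)=-0.320997, 0.060533×(-2.804572)=-0.169768.
Sum = -2.279916, so H' = 2.2799.

2.2799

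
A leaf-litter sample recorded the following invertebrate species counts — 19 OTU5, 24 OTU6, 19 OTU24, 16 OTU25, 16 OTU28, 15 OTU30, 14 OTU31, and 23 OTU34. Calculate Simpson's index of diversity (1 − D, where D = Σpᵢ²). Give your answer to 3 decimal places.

Total N = 19+24+19+16+16+15+14+23 = 146, so the proportions are 0.13014, 0.16438, 0.13014, 0.10959, 0.10959, 0.10274, 0.09589, 0.15753 (working shown to 5 dp, full precision carried).
D = 0.13014² + 0.16438² + 0.13014² + 0.10959² + 0.10959² + 0.10274² + 0.09589² + 0.15753² = 0.01694 + 0.02702 + 0.01694 + 0.01201 + 0.01201 + 0.01056 + 0.00919 + 0.02482 = 0.12948.
So 1 − D = 0.87052, i.e. 0.871 to 3 decimal places.

0.871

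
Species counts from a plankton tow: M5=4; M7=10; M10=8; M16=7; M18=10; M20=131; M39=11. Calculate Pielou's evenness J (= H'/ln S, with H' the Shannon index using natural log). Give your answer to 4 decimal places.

Total N = 4+10+8+7+10+131+11 = 181, so the proportions are 0.022099, 0.055249, 0.044199, 0.038674, 0.055249, 0.723757, 0.060773 (working shown to 6 dp, full precision carried).
H' = −Σ pᵢ ln pᵢ = −((-0.084248) + (-0.159995) + (-0.137859) + (-0.125791) + (-0.159995) + (-0.233990) + (-0.170202)) = 1.072080.
With S = 7 species, ln S = 1.945910, so J = 1.072080/1.945910 = 0.550940, i.e. 0.5509 to 4 decimal places.

0.5509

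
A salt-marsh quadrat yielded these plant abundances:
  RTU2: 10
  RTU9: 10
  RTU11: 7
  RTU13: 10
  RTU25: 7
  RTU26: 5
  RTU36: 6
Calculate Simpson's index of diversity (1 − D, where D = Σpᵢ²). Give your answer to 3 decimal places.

Total N = 10+10+7+10+7+5+6 = 55, so the proportions are 0.18182, 0.18182, 0.12727, 0.18182, 0.12727, 0.09091, 0.10909 (working shown to 5 dp, full precision carried).
D = 0.18182² + 0.18182² + 0.12727² + 0.18182² + 0.12727² + 0.09091² + 0.10909² = 0.03306 + 0.03306 + 0.01620 + 0.03306 + 0.01620 + 0.00826 + 0.01190 = 0.15174.
So 1 − D = 0.84826, i.e. 0.848 to 3 decimal places.

0.848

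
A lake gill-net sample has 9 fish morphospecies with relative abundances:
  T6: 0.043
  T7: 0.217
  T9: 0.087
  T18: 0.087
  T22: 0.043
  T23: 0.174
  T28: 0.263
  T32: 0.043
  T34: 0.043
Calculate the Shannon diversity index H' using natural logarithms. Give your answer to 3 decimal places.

Each pᵢ ln pᵢ term (working shown to 5 dp, full precision carried): 0.043×(-3.14656)=-0.13530, 0.217×(-1.52786)=-0.33155, 0.087×(-2.44185)=-0.21244, 0.087×(-2.44185)=-0.21244, 0.043×(-3.14656)=-0.13530, 0.174×(-1.74870)=-0.30427, 0.263×(-1.33560)=-0.35126, 0.043×(-3.14656)=-0.13530, 0.043×(-3.14656)=-0.13530.
Sum = -1.95317, so H' = 1.953.

1.953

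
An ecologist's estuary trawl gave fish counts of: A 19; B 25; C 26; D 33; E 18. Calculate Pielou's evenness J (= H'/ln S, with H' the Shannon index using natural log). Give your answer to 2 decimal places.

Total N = 19+25+26+33+18 = 121, so the proportions are 0.157, 0.2066, 0.2149, 0.2727, 0.1488 (working shown to 4 dp, full precision carried).
H' = −Σ pᵢ ln pᵢ = −((-0.2907) + (-0.3258) + (-0.3304) + (-0.3543) + (-0.2835)) = 1.5847.
With S = 5 species, ln S = 1.6094, so J = 1.5847/1.6094 = 0.9846, i.e. 0.98 to 2 decimal places.

0.98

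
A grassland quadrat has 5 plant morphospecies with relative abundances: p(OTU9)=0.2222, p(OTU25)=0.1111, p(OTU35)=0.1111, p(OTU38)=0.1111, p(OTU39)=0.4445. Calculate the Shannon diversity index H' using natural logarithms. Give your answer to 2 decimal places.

1.43

Each pᵢ ln pᵢ term (working shown to 4 dp, full precision carried): 0.2222×(-1.5042)=-0.3342, 0.1111×(-2.1973)=-0.2441, 0.1111×(-2.1973)=-0.2441, 0.1111×(-2.1973)=-0.2441, 0.4445×(-0.8108)=-0.3604.
Sum = -1.4270, so H' = 1.43.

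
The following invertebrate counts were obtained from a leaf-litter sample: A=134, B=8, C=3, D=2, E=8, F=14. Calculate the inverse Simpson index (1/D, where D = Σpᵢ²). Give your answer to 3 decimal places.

1.561

Total N = 134+8+3+2+8+14 = 169, so the proportions are 0.792899, 0.047337, 0.017751, 0.011834, 0.047337, 0.08284 (working shown to 6 dp, full precision carried).
D = 0.792899² + 0.047337² + 0.017751² + 0.011834² + 0.047337² + 0.08284² = 0.628689 + 0.002241 + 0.000315 + 0.000140 + 0.002241 + 0.006863 = 0.640489.
So 1/D = 1.56131, i.e. 1.561 to 3 decimal places.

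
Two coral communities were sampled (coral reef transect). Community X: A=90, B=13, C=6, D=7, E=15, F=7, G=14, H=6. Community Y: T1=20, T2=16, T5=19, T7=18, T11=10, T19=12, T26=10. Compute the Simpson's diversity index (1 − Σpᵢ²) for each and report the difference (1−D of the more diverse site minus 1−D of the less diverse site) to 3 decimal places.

0.202

Community X: N=158, proportions 0.56962, 0.08228, 0.03797, 0.0443, 0.09494, 0.0443, 0.08861, 0.03797, giving 1−D = 0.64509 (working shown to 5 dp, full precision carried).
Community Y: N=105, proportions 0.19048, 0.15238, 0.18095, 0.17143, 0.09524, 0.11429, 0.09524, giving 1−D = 0.84717.
Difference = |0.64509 − 0.84717| = 0.20208, i.e. 0.202 to 3 decimal places.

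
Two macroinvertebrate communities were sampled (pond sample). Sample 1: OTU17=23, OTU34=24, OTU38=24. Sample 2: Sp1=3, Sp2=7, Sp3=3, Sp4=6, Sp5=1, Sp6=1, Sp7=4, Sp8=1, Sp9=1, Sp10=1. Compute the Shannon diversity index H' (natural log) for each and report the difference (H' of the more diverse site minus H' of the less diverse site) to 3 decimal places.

0.930

Sample 1: N=71, proportions 0.32394, 0.33803, 0.33803, giving H' = 1.09841 (working shown to 5 dp, full precision carried).
Sample 2: N=28, proportions 0.10714, 0.25, 0.10714, 0.21429, 0.03571, 0.03571, 0.14286, 0.03571, 0.03571, 0.03571, giving H' = 2.02832.
Difference = |1.09841 − 2.02832| = 0.92991, i.e. 0.930 to 3 decimal places.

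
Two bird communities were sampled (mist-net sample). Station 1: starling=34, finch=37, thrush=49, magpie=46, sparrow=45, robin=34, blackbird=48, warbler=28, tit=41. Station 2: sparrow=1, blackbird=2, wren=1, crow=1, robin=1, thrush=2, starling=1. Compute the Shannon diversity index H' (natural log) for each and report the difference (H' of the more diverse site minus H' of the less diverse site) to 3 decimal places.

Station 1: N=362, proportions 0.09392, 0.10221, 0.13536, 0.12707, 0.12431, 0.09392, 0.1326, 0.07735, 0.11326, giving H' = 2.18201 (working shown to 5 dp, full precision carried).
Station 2: N=9, proportions 0.11111, 0.22222, 0.11111, 0.11111, 0.11111, 0.22222, 0.11111, giving H' = 1.88916.
Difference = |2.18201 − 1.88916| = 0.29285, i.e. 0.293 to 3 decimal places.

0.293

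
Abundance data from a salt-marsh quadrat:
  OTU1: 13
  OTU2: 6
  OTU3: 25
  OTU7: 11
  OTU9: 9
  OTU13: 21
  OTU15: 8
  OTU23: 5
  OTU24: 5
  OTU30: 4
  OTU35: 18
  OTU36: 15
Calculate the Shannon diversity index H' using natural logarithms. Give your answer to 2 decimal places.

Total N = 13+6+25+11+9+21+8+5+5+4+18+15 = 140, so the proportions are 0.0929, 0.0429, 0.1786, 0.0786, 0.0643, 0.15, 0.0571, 0.0357, 0.0357, 0.0286, 0.1286, 0.1071 (working shown to 4 dp, full precision carried).
Each pᵢ ln pᵢ term: 0.0929×(-2.3767)=-0.2207, 0.0429×(-3.1499)=-0.1350, 0.1786×(-1.7228)=-0.3076, 0.0786×(-2.5437)=-0.1999, 0.0643×(-2.7444)=-0.1764, 0.15×(-1.8971)=-0.2846, 0.0571×(-2.8622)=-0.1636, 0.0357×(-3.3322)=-0.1190, 0.0357×(-3.3322)=-0.1190, 0.0286×(-3.5553)=-0.1016, 0.1286×(-2.0513)=-0.2637, 0.1071×(-2.2336)=-0.2393.
Sum = -2.3304, so H' = 2.33.

2.33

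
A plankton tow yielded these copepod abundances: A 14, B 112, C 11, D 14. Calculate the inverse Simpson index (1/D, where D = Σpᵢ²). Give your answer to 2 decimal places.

1.75

Total N = 14+112+11+14 = 151, so the proportions are 0.09272, 0.74172, 0.07285, 0.09272 (working shown to 5 dp, full precision carried).
D = 0.09272² + 0.74172² + 0.07285² + 0.09272² = 0.00860 + 0.55015 + 0.00531 + 0.00860 = 0.57265.
So 1/D = 1.7463, i.e. 1.75 to 2 decimal places.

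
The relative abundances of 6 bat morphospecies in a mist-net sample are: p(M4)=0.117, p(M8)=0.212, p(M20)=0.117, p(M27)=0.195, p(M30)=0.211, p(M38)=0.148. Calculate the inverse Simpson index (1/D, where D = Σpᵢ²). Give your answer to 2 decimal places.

5.66

D = 0.117² + 0.212² + 0.117² + 0.195² + 0.211² + 0.148² = 0.013689 + 0.044944 + 0.013689 + 0.038025 + 0.044521 + 0.021904 = 0.176772 (working shown to 6 dp, full precision carried).
So 1/D = 5.6570, i.e. 5.66 to 2 decimal places.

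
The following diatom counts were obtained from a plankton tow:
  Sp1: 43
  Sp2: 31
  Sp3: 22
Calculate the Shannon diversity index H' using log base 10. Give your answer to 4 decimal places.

0.4614

Total N = 43+31+22 = 96, so the proportions are 0.447917, 0.322917, 0.229167 (working shown to 6 dp, full precision carried).
Each pᵢ log₁₀ pᵢ term: 0.447917×(-0.348803)=-0.156235, 0.322917×(-0.490910)=-0.158523, 0.229167×(-0.639849)=-0.146632.
Sum = -0.461389, so H' = 0.4614.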